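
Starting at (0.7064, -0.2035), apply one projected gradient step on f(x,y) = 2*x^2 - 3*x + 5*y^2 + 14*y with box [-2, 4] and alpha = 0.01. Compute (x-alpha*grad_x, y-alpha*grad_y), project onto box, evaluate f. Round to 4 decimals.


Step 1: Compute gradient at (0.7064, -0.2035).
grad_x = 2*2*0.7064 - 3 = -0.1744
grad_y = 2*5*-0.2035 + 14 = 11.965
Step 2: Gradient step.
x_raw = 0.7064 - 0.01*-0.1744 = 0.7081
y_raw = -0.2035 - 0.01*11.965 = -0.3232
Step 3: Project onto [-2, 4].
x_proj = clip(0.7081) = 0.7081
y_proj = clip(-0.3232) = -0.3232
Step 4: Evaluate f.
f(0.7081, -0.3232) = -5.1235


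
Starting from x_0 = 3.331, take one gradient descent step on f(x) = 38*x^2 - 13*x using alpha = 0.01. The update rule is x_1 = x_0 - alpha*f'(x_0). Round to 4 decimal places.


We compute the gradient at x_0 and apply the update.
f'(x) = 76*x - 13
f'(3.331) = 76*3.331 - 13 = 240.156
x_1 = 3.331 - 0.01*240.156 = 0.9294


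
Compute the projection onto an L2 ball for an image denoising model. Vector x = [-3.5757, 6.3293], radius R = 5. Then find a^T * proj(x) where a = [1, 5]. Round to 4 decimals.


Step 1: Compute ||x|| (intermediates to 6 decimals).
||x|| = sqrt((-3.5757)^2 + 6.3293^2) = 7.269503
Step 2: Project.
Since ||x|| > R, scale = R/||x|| = 5/7.269503 = 0.687805, proj(x) = scale * x
proj(x) = [-2.459384, 4.353324]
Step 3: Dot product.
a^T * proj(x) = 1*(-2.459384) + 5*4.353324 = 19.3072


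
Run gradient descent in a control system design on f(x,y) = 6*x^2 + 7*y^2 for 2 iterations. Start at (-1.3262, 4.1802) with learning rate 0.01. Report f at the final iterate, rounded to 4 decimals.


Gradient descent on f(x,y) = 6*x^2 + 7*y^2.
Starting point: (-1.3262, 4.1802), alpha = 0.01
Step 1: grad_x = 2*6*-1.3262 = -15.9144, grad_y = 2*7*4.1802 = 58.5228
  x_1 = -1.3262 - 0.01*-15.9144 = -1.1671
  y_1 = 4.1802 - 0.01*58.5228 = 3.595
Step 2: grad_x = 2*6*-1.1671 = -14.0047, grad_y = 2*7*3.595 = 50.3296
  x_2 = -1.1671 - 0.01*-14.0047 = -1.027
  y_2 = 3.595 - 0.01*50.3296 = 3.0917
f(-1.027, 3.0917) = 6*(-1.027)^2 + 7*3.0917^2 = 73.2377


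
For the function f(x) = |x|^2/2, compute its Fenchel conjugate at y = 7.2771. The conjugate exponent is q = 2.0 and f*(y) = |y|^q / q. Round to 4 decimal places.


The conjugate exponent q satisfies 1/p + 1/q = 1.
p = 2, so q = 2/(2 - 1) = 2.0
|y|^q = 7.2771^2.0 = 52.9562
f*(7.2771) = 52.9562 / 2.0 = 26.4781


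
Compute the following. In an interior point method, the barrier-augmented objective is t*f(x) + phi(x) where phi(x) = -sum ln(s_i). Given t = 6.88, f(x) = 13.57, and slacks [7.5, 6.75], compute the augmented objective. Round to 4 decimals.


Step 1: Compute log-barrier.
ln values: [2.0149, 1.9095]
phi = -(2.0149 + 1.9095) = -3.9244
Step 2: Compute augmented objective.
t*f(x) = 6.88*13.57 = 93.3616
Total = 93.3616 - 3.9244 = 89.4372


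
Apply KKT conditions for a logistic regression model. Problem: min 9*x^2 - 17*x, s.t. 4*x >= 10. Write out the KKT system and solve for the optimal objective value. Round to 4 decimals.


Step 1: Try lambda = 0 (constraint inactive).
x_unc = 17/(2*9) = 0.9444
Check: 4*0.9444 = 3.7776 < 10 -- violated!
Step 2: Constraint must be active: 4*x = 10
x* = 10/4 = 2.5
lambda = (2*9*2.5 - 17)/4 = 7.0
Step 3: Compute optimal value.
f(x*) = 9*2.5^2 - 17*2.5 = 13.75


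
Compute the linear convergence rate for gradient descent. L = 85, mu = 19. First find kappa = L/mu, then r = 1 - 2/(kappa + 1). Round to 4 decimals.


Step 1: Compute the condition number.
kappa = L/mu = 85/19 = 4.4737
Step 2: Compute the convergence rate.
r = 1 - 2/(kappa + 1) = 1 - 2*mu/(L + mu) = (L - mu)/(L + mu) = 66/104 = 0.6346


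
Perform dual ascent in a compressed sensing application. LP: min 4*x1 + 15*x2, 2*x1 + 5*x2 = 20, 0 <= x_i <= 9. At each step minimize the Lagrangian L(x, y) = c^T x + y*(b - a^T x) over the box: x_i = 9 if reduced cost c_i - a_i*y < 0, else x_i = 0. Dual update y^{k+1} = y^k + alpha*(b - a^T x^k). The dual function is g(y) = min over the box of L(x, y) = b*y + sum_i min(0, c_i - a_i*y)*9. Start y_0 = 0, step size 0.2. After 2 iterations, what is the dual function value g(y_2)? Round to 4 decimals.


Dual ascent for LP: min 4*x1 + 15*x2, 2*x1 + 5*x2 = 20, 0 <= x_i <= 9
Step 1: y^k = 0.0, reduced costs: (4.0, 15.0)
  x^k = (0.0, 0.0), subgradient = b - a^T x = 20.0
  y^{k+1} = 0.0 + 0.2*20.0 = 4.0
Step 2: y^k = 4.0, reduced costs: (-4.0, -5.0)
  x^k = (9.0, 9.0), subgradient = b - a^T x = -43.0
  y^{k+1} = 4.0 + 0.2*-43.0 = -4.6
Dual objective at y_2 = -4.6: reduced costs (13.2, 38.0), box minimizer x = (0.0, 0.0)
g(y_2) = b*y + (c1 - a1*y)*x1 + (c2 - a2*y)*x2 = 20*(-4.6) + 13.2*0.0 + 38.0*0.0 = -92.0 + 0.0 + 0.0 = -92.0


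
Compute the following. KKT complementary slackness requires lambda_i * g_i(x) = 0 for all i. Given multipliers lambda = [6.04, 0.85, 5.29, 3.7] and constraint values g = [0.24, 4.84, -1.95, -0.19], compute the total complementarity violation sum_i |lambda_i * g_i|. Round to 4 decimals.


KKT complementary slackness check:
lambda_1 * g_1 = 6.04 * 0.24 = 1.4496
lambda_2 * g_2 = 0.85 * 4.84 = 4.114
lambda_3 * g_3 = 5.29 * -1.95 = -10.3155
lambda_4 * g_4 = 3.7 * -0.19 = -0.703
Total violation = 1.4496 + 4.114 + 10.3155 + 0.703 = 16.5821


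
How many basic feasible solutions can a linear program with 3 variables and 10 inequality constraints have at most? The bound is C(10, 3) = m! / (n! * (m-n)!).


Each vertex corresponds to some choice of n active constraints out of m, so the number of vertices is at most C(m, n) = m! / (n!(m-n)!).
m = 10, n = 3
Numerator: 10 * 9 * 8
Denominator: 3! = 6
C(10, 3) = 120


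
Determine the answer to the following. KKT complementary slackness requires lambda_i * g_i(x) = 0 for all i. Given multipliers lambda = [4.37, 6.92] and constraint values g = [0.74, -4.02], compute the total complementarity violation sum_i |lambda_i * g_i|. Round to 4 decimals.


KKT complementary slackness check:
lambda_1 * g_1 = 4.37 * 0.74 = 3.2338
lambda_2 * g_2 = 6.92 * -4.02 = -27.8184
Total violation = 3.2338 + 27.8184 = 31.0522


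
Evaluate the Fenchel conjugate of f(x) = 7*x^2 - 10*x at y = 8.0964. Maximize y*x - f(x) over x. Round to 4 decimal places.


f*(y) = sup_x {y*x - a*x^2 - b*x} = sup_x {(y-b)*x - a*x^2}
FOC: (y - b) - 2a*x = 0 => x* = (y - b)/(2a)
x* = (8.0964 + 10)/(2*7) = 1.2926
f*(8.0964) = (y-b)^2/(4a) = (8.0964 + 10)^2/(4*7)
= 327.4797/28 = 11.6957


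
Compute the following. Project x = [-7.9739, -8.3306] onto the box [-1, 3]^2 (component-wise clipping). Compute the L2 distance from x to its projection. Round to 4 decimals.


Project each component onto [-1, 3].
clip(-7.9739) = -1.0, clip(-8.3306) = -1.0
Projection = [-1.0, -1.0]
Squared diffs: [48.6353, 53.7377]
Distance = sqrt(102.373) = 10.118


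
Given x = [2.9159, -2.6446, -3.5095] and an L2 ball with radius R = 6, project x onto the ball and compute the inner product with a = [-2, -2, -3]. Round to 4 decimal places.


Step 1: Compute ||x|| (intermediates to 6 decimals).
||x|| = sqrt(2.9159^2 + (-2.6446)^2 + (-3.5095)^2) = 5.273801
Step 2: Project.
Since ||x|| <= R, proj = x (no scaling needed).
proj(x) = [2.9159, -2.6446, -3.5095]
Step 3: Dot product.
a^T * proj(x) = -2*2.9159 - 2*(-2.6446) - 3*(-3.5095) = 9.9859


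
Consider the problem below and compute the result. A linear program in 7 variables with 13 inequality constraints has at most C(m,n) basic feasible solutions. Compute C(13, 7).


Each vertex corresponds to some choice of n active constraints out of m, so the number of vertices is at most C(m, n) = m! / (n!(m-n)!).
m = 13, n = 7
Numerator: 13 * 12 * 11 * 10 * 9 * 8 * 7
Denominator: 7! = 5040
C(13, 7) = 1716


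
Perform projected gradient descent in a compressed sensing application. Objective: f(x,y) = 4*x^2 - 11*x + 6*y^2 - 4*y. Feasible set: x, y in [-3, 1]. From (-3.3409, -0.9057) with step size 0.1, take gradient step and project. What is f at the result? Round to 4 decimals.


Step 1: Compute gradient at (-3.3409, -0.9057).
grad_x = 2*4*-3.3409 - 11 = -37.7272
grad_y = 2*6*-0.9057 - 4 = -14.8684
Step 2: Gradient step.
x_raw = -3.3409 - 0.1*-37.7272 = 0.4318
y_raw = -0.9057 - 0.1*-14.8684 = 0.5811
Step 3: Project onto [-3, 1].
x_proj = clip(0.4318) = 0.4318
y_proj = clip(0.5811) = 0.5811
Step 4: Evaluate f.
f(0.4318, 0.5811) = -4.3024


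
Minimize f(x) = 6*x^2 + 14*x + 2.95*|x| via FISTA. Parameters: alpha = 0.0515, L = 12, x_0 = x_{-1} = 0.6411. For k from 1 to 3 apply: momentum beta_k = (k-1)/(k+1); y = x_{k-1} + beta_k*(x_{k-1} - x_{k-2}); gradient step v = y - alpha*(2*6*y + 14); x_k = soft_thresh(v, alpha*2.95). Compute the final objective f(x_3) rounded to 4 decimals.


FISTA on f(x) = 6*x^2 + 14*x + 2.95*|x|
L = 12, alpha = 0.0515
Iteration 1: beta = 0.0, y = 0.6411 + 0.0*(0.6411 - 0.6411) = 0.6411
  grad(y) = 21.6932, v = y - alpha*grad = -0.4761
  prox(v) = soft_thresh(-0.4761, 0.1519) = -0.3242
Iteration 2: beta = 0.3333, y = -0.3242 + 0.3333*(-0.3242 - 0.6411) = -0.6459
  grad(y) = 6.2488, v = y - alpha*grad = -0.9677
  prox(v) = soft_thresh(-0.9677, 0.1519) = -0.8158
Iteration 3: beta = 0.5, y = -0.8158 + 0.5*(-0.8158 + 0.3242) = -1.0616
  grad(y) = 1.2603, v = y - alpha*grad = -1.1265
  prox(v) = soft_thresh(-1.1265, 0.1519) = -0.9746
f(x_3) = 6*(-0.9746)^2 + 14*(-0.9746) + 2.95*|-0.9746| = -5.0702


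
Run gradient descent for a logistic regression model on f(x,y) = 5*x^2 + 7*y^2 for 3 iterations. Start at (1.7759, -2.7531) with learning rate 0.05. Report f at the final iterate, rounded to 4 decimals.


Gradient descent on f(x,y) = 5*x^2 + 7*y^2.
Starting point: (1.7759, -2.7531), alpha = 0.05
Step 1: grad_x = 2*5*1.7759 = 17.759, grad_y = 2*7*-2.7531 = -38.5434
  x_1 = 1.7759 - 0.05*17.759 = 0.888
  y_1 = -2.7531 - 0.05*-38.5434 = -0.8259
Step 2: grad_x = 2*5*0.888 = 8.8795, grad_y = 2*7*-0.8259 = -11.563
  x_2 = 0.888 - 0.05*8.8795 = 0.444
  y_2 = -0.8259 - 0.05*-11.563 = -0.2478
Step 3: grad_x = 2*5*0.444 = 4.4398, grad_y = 2*7*-0.2478 = -3.4689
  x_3 = 0.444 - 0.05*4.4398 = 0.222
  y_3 = -0.2478 - 0.05*-3.4689 = -0.0743
f(0.222, -0.0743) = 5*0.222^2 + 7*(-0.0743)^2 = 0.2851


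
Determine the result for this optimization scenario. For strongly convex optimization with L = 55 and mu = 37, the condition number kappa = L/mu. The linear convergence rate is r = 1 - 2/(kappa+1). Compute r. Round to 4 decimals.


Step 1: Compute the condition number.
kappa = L/mu = 55/37 = 1.4865
Step 2: Compute the convergence rate.
r = 1 - 2/(kappa + 1) = 1 - 2*mu/(L + mu) = (L - mu)/(L + mu) = 18/92 = 0.1957


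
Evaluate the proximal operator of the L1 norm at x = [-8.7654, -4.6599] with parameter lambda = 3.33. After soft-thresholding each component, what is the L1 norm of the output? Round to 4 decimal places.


Soft-thresholding with lambda = 3.33:
prox(-8.7654) = sign(-8.7654)*max(|-8.7654| - 3.33, 0) = -5.4354
prox(-4.6599) = sign(-4.6599)*max(|-4.6599| - 3.33, 0) = -1.3299
prox(x) = [-5.4354, -1.3299]
||prox(x)||_1 = 5.4354 + 1.3299 = 6.7653


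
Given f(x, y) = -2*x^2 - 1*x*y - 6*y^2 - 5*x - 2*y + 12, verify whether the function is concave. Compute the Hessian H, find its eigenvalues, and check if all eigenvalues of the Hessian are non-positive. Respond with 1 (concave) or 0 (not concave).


The Hessian of f(x,y) = -2*x^2 - 1*x*y - 6*y^2 - 5*x - 2*y + 12 is:
H = [[-4, -1], [-1, -12]]
Trace = -4 - 12 = -16
Determinant = -4*-12 - (-1)^2 = 47
Discriminant = (-16)^2 - 4*47 = 68.0
Eigenvalues: lambda_1 = -12.1231, lambda_2 = -3.8769
The function is concave.

1


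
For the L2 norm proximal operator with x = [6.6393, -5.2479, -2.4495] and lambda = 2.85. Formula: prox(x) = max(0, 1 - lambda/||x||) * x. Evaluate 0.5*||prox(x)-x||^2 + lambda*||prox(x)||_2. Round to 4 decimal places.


Step 1: Compute ||x||.
||x|| = 8.8103
Step 2: Compute scaling factor.
scale = max(0, 1 - 2.85/8.8103) = 0.6765
Step 3: prox(x) = [4.4916, -3.5503, -1.6571]
||prox(x)|| = 5.9603
Step 4: Proximal objective.
0.5*||prox-x||^2 = 4.0613
lambda*||prox|| = 16.9869
Total = 21.048


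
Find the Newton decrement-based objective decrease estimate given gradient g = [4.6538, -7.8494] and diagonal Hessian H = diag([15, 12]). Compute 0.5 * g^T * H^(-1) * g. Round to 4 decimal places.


Step 1: H is diagonal, so H^(-1) * g = [0.3103, -0.6541].
Step 2: g^T H^(-1) g = sum_i g_i^2 / H_ii
  = (4.6538)^2/15 + (-7.8494)^2/12
  = 1.4439 + 5.1344 = 6.5783
Step 3: Objective decrease = 0.5 * g^T H^(-1) g = 3.2891


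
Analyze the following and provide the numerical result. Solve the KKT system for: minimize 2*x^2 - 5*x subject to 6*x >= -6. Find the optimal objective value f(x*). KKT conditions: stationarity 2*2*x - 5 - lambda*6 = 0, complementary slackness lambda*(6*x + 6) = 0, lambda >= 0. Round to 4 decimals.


Step 1: Try lambda = 0 (constraint inactive).
Stationarity: 2*2*x - 5 = 0
x* = 5/(2*2) = 1.25
Check constraint: 6*1.25 = 7.5 >= -6 -- satisfied.
Step 2: Compute optimal value.
f(x*) = 2*1.25^2 - 5*1.25 = -3.125


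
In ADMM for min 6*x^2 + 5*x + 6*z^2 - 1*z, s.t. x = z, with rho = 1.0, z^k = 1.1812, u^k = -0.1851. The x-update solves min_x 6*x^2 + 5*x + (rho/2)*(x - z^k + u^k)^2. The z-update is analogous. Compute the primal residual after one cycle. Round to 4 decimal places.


ADMM iteration with rho = 1.0, z^k = 1.1812, u^k = -0.1851
Step 1: x-update.
Minimize 6*x^2 + 5*x + (1.0/2)*(x - 1.1812 - 0.1851)^2
FOC: (2*6 + 1.0)*x = -5 + 1.0*(1.1812 + 0.1851)
x^{k+1} = -0.2795
Step 2: z-update.
Minimize 6*z^2 - 1*z + (1.0/2)*(-0.2795 - z - 0.1851)^2
FOC: (2*6 + 1.0)*z = 1 + 1.0*(-0.2795 - 0.1851)
z^{k+1} = 0.0412
Step 3: u-update.
u^{k+1} = -0.1851 - 0.2795 - 0.0412 = -0.5058
Step 4: Primal residual = |-0.2795 - 0.0412| = 0.3207


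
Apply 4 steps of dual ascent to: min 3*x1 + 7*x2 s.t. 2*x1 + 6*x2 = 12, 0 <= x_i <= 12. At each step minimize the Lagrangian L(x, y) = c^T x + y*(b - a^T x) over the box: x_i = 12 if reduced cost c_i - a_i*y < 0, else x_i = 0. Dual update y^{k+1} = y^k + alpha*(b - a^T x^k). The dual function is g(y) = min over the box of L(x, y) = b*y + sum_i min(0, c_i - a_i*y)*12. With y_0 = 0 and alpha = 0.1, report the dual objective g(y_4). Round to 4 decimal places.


Dual ascent for LP: min 3*x1 + 7*x2, 2*x1 + 6*x2 = 12, 0 <= x_i <= 12
Step 1: y^k = 0.0, reduced costs: (3.0, 7.0)
  x^k = (0.0, 0.0), subgradient = b - a^T x = 12.0
  y^{k+1} = 0.0 + 0.1*12.0 = 1.2
Step 2: y^k = 1.2, reduced costs: (0.6, -0.2)
  x^k = (0.0, 12.0), subgradient = b - a^T x = -60.0
  y^{k+1} = 1.2 + 0.1*-60.0 = -4.8
Step 3: y^k = -4.8, reduced costs: (12.6, 35.8)
  x^k = (0.0, 0.0), subgradient = b - a^T x = 12.0
  y^{k+1} = -4.8 + 0.1*12.0 = -3.6
Step 4: y^k = -3.6, reduced costs: (10.2, 28.6)
  x^k = (0.0, 0.0), subgradient = b - a^T x = 12.0
  y^{k+1} = -3.6 + 0.1*12.0 = -2.4
Dual objective at y_4 = -2.4: reduced costs (7.8, 21.4), box minimizer x = (0.0, 0.0)
g(y_4) = b*y + (c1 - a1*y)*x1 + (c2 - a2*y)*x2 = 12*(-2.4) + 7.8*0.0 + 21.4*0.0 = -28.8 + 0.0 + 0.0 = -28.8


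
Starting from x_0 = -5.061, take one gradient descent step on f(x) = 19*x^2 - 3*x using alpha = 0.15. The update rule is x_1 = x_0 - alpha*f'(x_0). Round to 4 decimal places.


We compute the gradient at x_0 and apply the update.
f'(x) = 38*x - 3
f'(-5.061) = 38*-5.061 - 3 = -195.318
x_1 = -5.061 - 0.15*-195.318 = 24.2367


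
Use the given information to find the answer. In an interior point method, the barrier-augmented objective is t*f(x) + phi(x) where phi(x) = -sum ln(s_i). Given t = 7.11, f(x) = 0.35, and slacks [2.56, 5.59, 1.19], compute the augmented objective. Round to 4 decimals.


Step 1: Compute log-barrier.
ln values: [0.94, 1.721, 0.174]
phi = -(0.94 + 1.721 + 0.174) = -2.8349
Step 2: Compute augmented objective.
t*f(x) = 7.11*0.35 = 2.4885
Total = 2.4885 - 2.8349 = -0.3464


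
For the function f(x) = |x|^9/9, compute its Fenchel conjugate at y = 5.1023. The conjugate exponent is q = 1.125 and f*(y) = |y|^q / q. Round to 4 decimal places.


The conjugate exponent q satisfies 1/p + 1/q = 1.
p = 9, so q = 9/(9 - 1) = 1.125
|y|^q = 5.1023^1.125 = 6.2551
f*(5.1023) = 6.2551 / 1.125 = 5.5601


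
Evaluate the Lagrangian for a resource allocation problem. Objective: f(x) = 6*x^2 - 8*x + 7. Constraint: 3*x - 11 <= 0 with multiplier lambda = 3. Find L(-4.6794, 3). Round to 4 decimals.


Step 1: Evaluate f(x).
f(-4.6794) = 6*(-4.6794)^2 - 8*(-4.6794) + 7 = 175.8159
Step 2: Evaluate g(x).
g(-4.6794) = 3*-4.6794 - 11 = -25.0382
Step 3: Compute Lagrangian.
L = 175.8159 + 3*-25.0382 = 100.7013


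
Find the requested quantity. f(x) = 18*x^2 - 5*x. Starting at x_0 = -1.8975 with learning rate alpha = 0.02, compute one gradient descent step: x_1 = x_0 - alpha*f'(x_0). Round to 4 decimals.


We compute the gradient at x_0 and apply the update.
f'(x) = 36*x - 5
f'(-1.8975) = 36*-1.8975 - 5 = -73.31
x_1 = -1.8975 - 0.02*-73.31 = -0.4313


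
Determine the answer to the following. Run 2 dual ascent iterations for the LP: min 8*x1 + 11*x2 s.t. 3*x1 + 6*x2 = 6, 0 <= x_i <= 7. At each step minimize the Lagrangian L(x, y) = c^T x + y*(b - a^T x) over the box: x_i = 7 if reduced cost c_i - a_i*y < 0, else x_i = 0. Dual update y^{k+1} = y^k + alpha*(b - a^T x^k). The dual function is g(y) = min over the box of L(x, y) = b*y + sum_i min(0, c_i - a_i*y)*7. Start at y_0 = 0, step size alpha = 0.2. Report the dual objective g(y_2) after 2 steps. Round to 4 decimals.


Dual ascent for LP: min 8*x1 + 11*x2, 3*x1 + 6*x2 = 6, 0 <= x_i <= 7
Step 1: y^k = 0.0, reduced costs: (8.0, 11.0)
  x^k = (0.0, 0.0), subgradient = b - a^T x = 6.0
  y^{k+1} = 0.0 + 0.2*6.0 = 1.2
Step 2: y^k = 1.2, reduced costs: (4.4, 3.8)
  x^k = (0.0, 0.0), subgradient = b - a^T x = 6.0
  y^{k+1} = 1.2 + 0.2*6.0 = 2.4
Dual objective at y_2 = 2.4: reduced costs (0.8, -3.4), box minimizer x = (0.0, 7.0)
g(y_2) = b*y + (c1 - a1*y)*x1 + (c2 - a2*y)*x2 = 6*2.4 + 0.8*0.0 + (-3.4)*7.0 = 14.4 + 0.0 - 23.8 = -9.4


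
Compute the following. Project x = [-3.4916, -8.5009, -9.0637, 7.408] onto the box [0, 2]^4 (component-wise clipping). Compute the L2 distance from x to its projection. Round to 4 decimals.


Project each component onto [0, 2].
clip(-3.4916) = 0.0, clip(-8.5009) = 0.0, clip(-9.0637) = 0.0, clip(7.408) = 2.0
Projection = [0.0, 0.0, 0.0, 2.0]
Squared diffs: [12.1913, 72.2653, 82.1507, 29.2465]
Distance = sqrt(195.8538) = 13.9948


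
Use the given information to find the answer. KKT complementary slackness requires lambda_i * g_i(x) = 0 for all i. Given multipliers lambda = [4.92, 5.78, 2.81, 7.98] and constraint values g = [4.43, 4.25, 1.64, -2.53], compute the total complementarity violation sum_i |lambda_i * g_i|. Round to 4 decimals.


KKT complementary slackness check:
lambda_1 * g_1 = 4.92 * 4.43 = 21.7956
lambda_2 * g_2 = 5.78 * 4.25 = 24.565
lambda_3 * g_3 = 2.81 * 1.64 = 4.6084
lambda_4 * g_4 = 7.98 * -2.53 = -20.1894
Total violation = 21.7956 + 24.565 + 4.6084 + 20.1894 = 71.1584


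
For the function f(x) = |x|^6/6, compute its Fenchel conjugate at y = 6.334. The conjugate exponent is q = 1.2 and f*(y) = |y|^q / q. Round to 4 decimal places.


The conjugate exponent q satisfies 1/p + 1/q = 1.
p = 6, so q = 6/(6 - 1) = 1.2
|y|^q = 6.334^1.2 = 9.1625
f*(6.334) = 9.1625 / 1.2 = 7.6354


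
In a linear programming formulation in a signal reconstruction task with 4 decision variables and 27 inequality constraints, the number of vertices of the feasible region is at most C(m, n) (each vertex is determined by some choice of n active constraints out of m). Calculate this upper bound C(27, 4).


Each vertex corresponds to some choice of n active constraints out of m, so the number of vertices is at most C(m, n) = m! / (n!(m-n)!).
m = 27, n = 4
Numerator: 27 * 26 * 25 * 24
Denominator: 4! = 24
C(27, 4) = 17550


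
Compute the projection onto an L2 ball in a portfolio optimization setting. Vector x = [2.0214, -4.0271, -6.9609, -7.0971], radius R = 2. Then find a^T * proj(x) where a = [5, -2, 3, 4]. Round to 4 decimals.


Step 1: Compute ||x|| (intermediates to 6 decimals).
||x|| = sqrt(2.0214^2 + (-4.0271)^2 + (-6.9609)^2 + (-7.0971)^2) = 10.914511
Step 2: Project.
Since ||x|| > R, scale = R/||x|| = 2/10.914511 = 0.183242, proj(x) = scale * x
proj(x) = [0.370405, -0.737934, -1.275529, -1.300487]
Step 3: Dot product.
a^T * proj(x) = 5*0.370405 - 2*(-0.737934) + 3*(-1.275529) + 4*(-1.300487) = -5.7006


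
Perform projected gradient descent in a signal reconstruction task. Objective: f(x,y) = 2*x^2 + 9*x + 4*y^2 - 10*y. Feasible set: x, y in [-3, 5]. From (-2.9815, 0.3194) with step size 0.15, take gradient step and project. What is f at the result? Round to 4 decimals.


Step 1: Compute gradient at (-2.9815, 0.3194).
grad_x = 2*2*-2.9815 + 9 = -2.926
grad_y = 2*4*0.3194 - 10 = -7.4448
Step 2: Gradient step.
x_raw = -2.9815 - 0.15*-2.926 = -2.5426
y_raw = 0.3194 - 0.15*-7.4448 = 1.4361
Step 3: Project onto [-3, 5].
x_proj = clip(-2.5426) = -2.5426
y_proj = clip(1.4361) = 1.4361
Step 4: Evaluate f.
f(-2.5426, 1.4361) = -16.0652


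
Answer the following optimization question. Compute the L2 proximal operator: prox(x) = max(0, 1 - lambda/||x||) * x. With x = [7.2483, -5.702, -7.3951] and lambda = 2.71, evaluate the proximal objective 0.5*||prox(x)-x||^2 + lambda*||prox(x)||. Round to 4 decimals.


Step 1: Compute ||x||.
||x|| = 11.8211
Step 2: Compute scaling factor.
scale = max(0, 1 - 2.71/11.8211) = 0.7707
Step 3: prox(x) = [5.5866, -4.3948, -5.6998]
||prox(x)|| = 9.1111
Step 4: Proximal objective.
0.5*||prox-x||^2 = 3.6721
lambda*||prox|| = 24.6911
Total = 28.3631


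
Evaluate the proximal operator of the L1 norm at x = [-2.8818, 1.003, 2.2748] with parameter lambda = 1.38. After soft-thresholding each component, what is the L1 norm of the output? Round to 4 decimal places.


Soft-thresholding with lambda = 1.38:
prox(-2.8818) = sign(-2.8818)*max(|-2.8818| - 1.38, 0) = -1.5018
prox(1.003) = sign(1.003)*max(|1.003| - 1.38, 0) = 0.0
prox(2.2748) = sign(2.2748)*max(|2.2748| - 1.38, 0) = 0.8948
prox(x) = [-1.5018, 0.0, 0.8948]
||prox(x)||_1 = 1.5018 + 0.0 + 0.8948 = 2.3966


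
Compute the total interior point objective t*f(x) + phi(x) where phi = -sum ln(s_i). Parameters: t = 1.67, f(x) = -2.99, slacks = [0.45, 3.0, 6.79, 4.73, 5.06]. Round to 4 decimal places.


Step 1: Compute log-barrier.
ln values: [-0.7985, 1.0986, 1.9155, 1.5539, 1.6214]
phi = -(-0.7985 + 1.0986 + 1.9155 + 1.5539 + 1.6214) = -5.3908
Step 2: Compute augmented objective.
t*f(x) = 1.67*-2.99 = -4.9933
Total = -4.9933 - 5.3908 = -10.3841


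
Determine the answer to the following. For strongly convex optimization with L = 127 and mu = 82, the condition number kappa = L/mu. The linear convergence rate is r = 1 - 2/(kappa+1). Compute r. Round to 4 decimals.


Step 1: Compute the condition number.
kappa = L/mu = 127/82 = 1.5488
Step 2: Compute the convergence rate.
r = 1 - 2/(kappa + 1) = 1 - 2*mu/(L + mu) = (L - mu)/(L + mu) = 45/209 = 0.2153


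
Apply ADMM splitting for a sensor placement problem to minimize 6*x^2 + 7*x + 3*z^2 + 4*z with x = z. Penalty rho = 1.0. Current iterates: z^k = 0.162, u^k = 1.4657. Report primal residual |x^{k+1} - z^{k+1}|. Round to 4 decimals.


ADMM iteration with rho = 1.0, z^k = 0.162, u^k = 1.4657
Step 1: x-update.
Minimize 6*x^2 + 7*x + (1.0/2)*(x - 0.162 + 1.4657)^2
FOC: (2*6 + 1.0)*x = -7 + 1.0*(0.162 - 1.4657)
x^{k+1} = -0.6387
Step 2: z-update.
Minimize 3*z^2 + 4*z + (1.0/2)*(-0.6387 - z + 1.4657)^2
FOC: (2*3 + 1.0)*z = -4 + 1.0*(-0.6387 + 1.4657)
z^{k+1} = -0.4533
Step 3: u-update.
u^{k+1} = 1.4657 - 0.6387 + 0.4533 = 1.2802
Step 4: Primal residual = |-0.6387 + 0.4533| = 0.1855


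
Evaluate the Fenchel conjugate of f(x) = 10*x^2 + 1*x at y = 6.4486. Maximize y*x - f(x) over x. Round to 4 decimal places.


f*(y) = sup_x {y*x - a*x^2 - b*x} = sup_x {(y-b)*x - a*x^2}
FOC: (y - b) - 2a*x = 0 => x* = (y - b)/(2a)
x* = (6.4486 - 1)/(2*10) = 0.2724
f*(6.4486) = (y-b)^2/(4a) = (6.4486 - 1)^2/(4*10)
= 29.6872/40 = 0.7422


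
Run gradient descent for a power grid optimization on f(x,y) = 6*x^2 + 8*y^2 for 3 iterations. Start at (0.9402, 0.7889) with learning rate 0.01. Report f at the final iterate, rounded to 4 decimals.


Gradient descent on f(x,y) = 6*x^2 + 8*y^2.
Starting point: (0.9402, 0.7889), alpha = 0.01
Step 1: grad_x = 2*6*0.9402 = 11.2824, grad_y = 2*8*0.7889 = 12.6224
  x_1 = 0.9402 - 0.01*11.2824 = 0.8274
  y_1 = 0.7889 - 0.01*12.6224 = 0.6627
Step 2: grad_x = 2*6*0.8274 = 9.9285, grad_y = 2*8*0.6627 = 10.6028
  x_2 = 0.8274 - 0.01*9.9285 = 0.7281
  y_2 = 0.6627 - 0.01*10.6028 = 0.5566
Step 3: grad_x = 2*6*0.7281 = 8.7371, grad_y = 2*8*0.5566 = 8.9064
  x_3 = 0.7281 - 0.01*8.7371 = 0.6407
  y_3 = 0.5566 - 0.01*8.9064 = 0.4676
f(0.6407, 0.4676) = 6*0.6407^2 + 8*0.4676^2 = 4.2122


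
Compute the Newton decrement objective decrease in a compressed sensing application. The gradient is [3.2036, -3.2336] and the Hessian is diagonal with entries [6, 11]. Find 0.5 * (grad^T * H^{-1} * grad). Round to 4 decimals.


Step 1: H is diagonal, so H^(-1) * g = [0.5339, -0.294].
Step 2: g^T H^(-1) g = sum_i g_i^2 / H_ii
  = (3.2036)^2/6 + (-3.2336)^2/11
  = 1.7105 + 0.9506 = 2.6611
Step 3: Objective decrease = 0.5 * g^T H^(-1) g = 1.3305


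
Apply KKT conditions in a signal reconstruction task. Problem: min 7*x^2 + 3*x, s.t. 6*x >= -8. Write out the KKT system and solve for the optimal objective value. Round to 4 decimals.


Step 1: Try lambda = 0 (constraint inactive).
Stationarity: 2*7*x + 3 = 0
x* = -3/(2*7) = -3/14 = -0.2143 (rounded; the exact value -3/14 is used below)
Check constraint: 6*-0.2143 = -1.2858 >= -8 -- satisfied.
Step 2: Compute optimal value.
f(x*) = 7*(-3/14)^2 + 3*(-3/14) = -0.3214


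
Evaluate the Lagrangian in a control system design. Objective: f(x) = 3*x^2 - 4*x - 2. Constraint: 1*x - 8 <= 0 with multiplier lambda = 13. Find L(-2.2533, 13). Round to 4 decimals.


Step 1: Evaluate f(x).
f(-2.2533) = 3*(-2.2533)^2 - 4*(-2.2533) - 2 = 22.2453
Step 2: Evaluate g(x).
g(-2.2533) = 1*-2.2533 - 8 = -10.2533
Step 3: Compute Lagrangian.
L = 22.2453 + 13*-10.2533 = -111.0476


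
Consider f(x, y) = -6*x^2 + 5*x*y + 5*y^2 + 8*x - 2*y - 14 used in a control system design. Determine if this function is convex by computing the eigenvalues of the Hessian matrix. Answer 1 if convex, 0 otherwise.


The Hessian of f(x,y) = -6*x^2 + 5*x*y + 5*y^2 + 8*x - 2*y - 14 is:
H = [[-12, 5], [5, 10]]
Trace = -12 + 10 = -2
Determinant = -12*10 - (5)^2 = -145
Discriminant = (-2)^2 - 4*-145 = 584.0
Eigenvalues: lambda_1 = -13.083, lambda_2 = 11.083
The function is not convex.

0


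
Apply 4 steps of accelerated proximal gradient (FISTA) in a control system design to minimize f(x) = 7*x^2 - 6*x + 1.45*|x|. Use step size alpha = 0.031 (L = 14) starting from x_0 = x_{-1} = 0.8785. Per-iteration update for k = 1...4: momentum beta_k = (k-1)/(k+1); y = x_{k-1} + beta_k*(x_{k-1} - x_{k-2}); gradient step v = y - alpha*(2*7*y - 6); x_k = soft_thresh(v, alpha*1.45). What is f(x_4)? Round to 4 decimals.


FISTA on f(x) = 7*x^2 - 6*x + 1.45*|x|
L = 14, alpha = 0.031
Iteration 1: beta = 0.0, y = 0.8785 + 0.0*(0.8785 - 0.8785) = 0.8785
  grad(y) = 6.299, v = y - alpha*grad = 0.6832
  prox(v) = soft_thresh(0.6832, 0.045) = 0.6383
Iteration 2: beta = 0.3333, y = 0.6383 + 0.3333*(0.6383 - 0.8785) = 0.5582
  grad(y) = 1.8149, v = y - alpha*grad = 0.5019
  prox(v) = soft_thresh(0.5019, 0.045) = 0.457
Iteration 3: beta = 0.5, y = 0.457 + 0.5*(0.457 - 0.6383) = 0.3664
  grad(y) = -0.8711, v = y - alpha*grad = 0.3934
  prox(v) = soft_thresh(0.3934, 0.045) = 0.3484
Iteration 4: beta = 0.6, y = 0.3484 + 0.6*(0.3484 - 0.457) = 0.2833
  grad(y) = -2.0345, v = y - alpha*grad = 0.3463
  prox(v) = soft_thresh(0.3463, 0.045) = 0.3014
f(x_4) = 7*0.3014^2 - 6*0.3014 + 1.45*|0.3014| = -0.7355


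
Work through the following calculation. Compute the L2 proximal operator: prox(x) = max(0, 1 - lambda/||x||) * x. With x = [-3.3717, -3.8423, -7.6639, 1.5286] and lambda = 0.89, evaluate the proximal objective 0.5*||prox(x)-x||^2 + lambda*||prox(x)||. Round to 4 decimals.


Step 1: Compute ||x||.
||x|| = 9.3383
Step 2: Compute scaling factor.
scale = max(0, 1 - 0.89/9.3383) = 0.9047
Step 3: prox(x) = [-3.0504, -3.4761, -6.9335, 1.3829]
||prox(x)|| = 8.4483
Step 4: Proximal objective.
0.5*||prox-x||^2 = 0.3961
lambda*||prox|| = 7.519
Total = 7.915


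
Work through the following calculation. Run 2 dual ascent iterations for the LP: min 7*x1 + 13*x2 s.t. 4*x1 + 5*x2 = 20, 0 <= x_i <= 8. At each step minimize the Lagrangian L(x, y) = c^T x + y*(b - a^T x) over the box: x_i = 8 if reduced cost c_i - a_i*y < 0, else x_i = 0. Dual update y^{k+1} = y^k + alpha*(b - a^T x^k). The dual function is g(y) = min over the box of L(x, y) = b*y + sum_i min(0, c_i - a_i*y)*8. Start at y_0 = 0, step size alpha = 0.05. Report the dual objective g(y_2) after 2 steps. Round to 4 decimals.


Dual ascent for LP: min 7*x1 + 13*x2, 4*x1 + 5*x2 = 20, 0 <= x_i <= 8
Step 1: y^k = 0.0, reduced costs: (7.0, 13.0)
  x^k = (0.0, 0.0), subgradient = b - a^T x = 20.0
  y^{k+1} = 0.0 + 0.05*20.0 = 1.0
Step 2: y^k = 1.0, reduced costs: (3.0, 8.0)
  x^k = (0.0, 0.0), subgradient = b - a^T x = 20.0
  y^{k+1} = 1.0 + 0.05*20.0 = 2.0
Dual objective at y_2 = 2.0: reduced costs (-1.0, 3.0), box minimizer x = (8.0, 0.0)
g(y_2) = b*y + (c1 - a1*y)*x1 + (c2 - a2*y)*x2 = 20*2.0 + (-1.0)*8.0 + 3.0*0.0 = 40.0 - 8.0 + 0.0 = 32.0


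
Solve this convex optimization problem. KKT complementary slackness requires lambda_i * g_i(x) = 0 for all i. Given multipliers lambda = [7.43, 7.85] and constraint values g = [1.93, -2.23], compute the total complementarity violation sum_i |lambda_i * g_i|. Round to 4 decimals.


KKT complementary slackness check:
lambda_1 * g_1 = 7.43 * 1.93 = 14.3399
lambda_2 * g_2 = 7.85 * -2.23 = -17.5055
Total violation = 14.3399 + 17.5055 = 31.8454


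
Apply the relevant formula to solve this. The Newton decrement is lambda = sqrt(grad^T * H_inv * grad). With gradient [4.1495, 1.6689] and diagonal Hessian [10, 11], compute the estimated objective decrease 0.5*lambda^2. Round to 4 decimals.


Step 1: H is diagonal, so H^(-1) * g = [0.415, 0.1517].
Step 2: g^T H^(-1) g = sum_i g_i^2 / H_ii
  = (4.1495)^2/10 + (1.6689)^2/11
  = 1.7218 + 0.2532 = 1.975
Step 3: Objective decrease = 0.5 * g^T H^(-1) g = 0.9875


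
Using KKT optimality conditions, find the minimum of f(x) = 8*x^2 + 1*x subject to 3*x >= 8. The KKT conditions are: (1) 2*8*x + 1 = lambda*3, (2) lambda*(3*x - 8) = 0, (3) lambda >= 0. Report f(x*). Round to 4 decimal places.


Step 1: Try lambda = 0 (constraint inactive).
x_unc = -1/(2*8) = -0.0625
Check: 3*-0.0625 = -0.1875 < 8 -- violated!
Step 2: Constraint must be active: 3*x = 8
x* = 8/3 = 2.6667 (rounded; the exact value 8/3 is used below)
lambda = (2*8*(8/3) + 1)/3 = 14.5556
Step 3: Compute optimal value.
f(x*) = 8*(8/3)^2 + 1*(8/3) = 59.5556


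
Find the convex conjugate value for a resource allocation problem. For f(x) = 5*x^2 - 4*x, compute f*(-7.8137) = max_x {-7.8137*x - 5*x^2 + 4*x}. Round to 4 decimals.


f*(y) = sup_x {y*x - a*x^2 - b*x} = sup_x {(y-b)*x - a*x^2}
FOC: (y - b) - 2a*x = 0 => x* = (y - b)/(2a)
x* = (-7.8137 + 4)/(2*5) = -0.3814
f*(-7.8137) = (y-b)^2/(4a) = (-7.8137 + 4)^2/(4*5)
= 14.5443/20 = 0.7272


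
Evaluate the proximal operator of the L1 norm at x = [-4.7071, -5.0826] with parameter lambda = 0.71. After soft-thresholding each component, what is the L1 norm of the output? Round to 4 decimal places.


Soft-thresholding with lambda = 0.71:
prox(-4.7071) = sign(-4.7071)*max(|-4.7071| - 0.71, 0) = -3.9971
prox(-5.0826) = sign(-5.0826)*max(|-5.0826| - 0.71, 0) = -4.3726
prox(x) = [-3.9971, -4.3726]
||prox(x)||_1 = 3.9971 + 4.3726 = 8.3697


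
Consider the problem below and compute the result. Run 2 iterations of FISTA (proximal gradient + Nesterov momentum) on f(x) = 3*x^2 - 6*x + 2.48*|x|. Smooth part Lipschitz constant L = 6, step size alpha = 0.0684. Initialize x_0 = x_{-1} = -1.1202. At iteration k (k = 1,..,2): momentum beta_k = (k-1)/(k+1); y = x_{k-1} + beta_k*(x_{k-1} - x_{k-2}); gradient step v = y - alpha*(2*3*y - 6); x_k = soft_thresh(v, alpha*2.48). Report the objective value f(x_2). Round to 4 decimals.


FISTA on f(x) = 3*x^2 - 6*x + 2.48*|x|
L = 6, alpha = 0.0684
Iteration 1: beta = 0.0, y = -1.1202 + 0.0*(-1.1202 + 1.1202) = -1.1202
  grad(y) = -12.7212, v = y - alpha*grad = -0.2501
  prox(v) = soft_thresh(-0.2501, 0.1696) = -0.0804
Iteration 2: beta = 0.3333, y = -0.0804 + 0.3333*(-0.0804 + 1.1202) = 0.2661
  grad(y) = -4.4031, v = y - alpha*grad = 0.5673
  prox(v) = soft_thresh(0.5673, 0.1696) = 0.3977
f(x_2) = 3*0.3977^2 - 6*0.3977 + 2.48*|0.3977| = -0.9254


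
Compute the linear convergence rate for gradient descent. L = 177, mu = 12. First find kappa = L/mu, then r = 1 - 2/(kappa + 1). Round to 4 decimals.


Step 1: Compute the condition number.
kappa = L/mu = 177/12 = 14.75
Step 2: Compute the convergence rate.
r = 1 - 2/(kappa + 1) = 1 - 2*mu/(L + mu) = (L - mu)/(L + mu) = 165/189 = 0.873


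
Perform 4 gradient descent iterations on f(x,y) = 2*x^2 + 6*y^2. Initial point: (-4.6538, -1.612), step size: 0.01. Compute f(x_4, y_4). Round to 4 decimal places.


Gradient descent on f(x,y) = 2*x^2 + 6*y^2.
Starting point: (-4.6538, -1.612), alpha = 0.01
Step 1: grad_x = 2*2*-4.6538 = -18.6152, grad_y = 2*6*-1.612 = -19.344
  x_1 = -4.6538 - 0.01*-18.6152 = -4.4676
  y_1 = -1.612 - 0.01*-19.344 = -1.4186
Step 2: grad_x = 2*2*-4.4676 = -17.8706, grad_y = 2*6*-1.4186 = -17.0227
  x_2 = -4.4676 - 0.01*-17.8706 = -4.2889
  y_2 = -1.4186 - 0.01*-17.0227 = -1.2483
Step 3: grad_x = 2*2*-4.2889 = -17.1558, grad_y = 2*6*-1.2483 = -14.98
  x_3 = -4.2889 - 0.01*-17.1558 = -4.1174
  y_3 = -1.2483 - 0.01*-14.98 = -1.0985
Step 4: grad_x = 2*2*-4.1174 = -16.4695, grad_y = 2*6*-1.0985 = -13.1824
  x_4 = -4.1174 - 0.01*-16.4695 = -3.9527
  y_4 = -1.0985 - 0.01*-13.1824 = -0.9667
f(-3.9527, -0.9667) = 2*(-3.9527)^2 + 6*(-0.9667)^2 = 36.8547


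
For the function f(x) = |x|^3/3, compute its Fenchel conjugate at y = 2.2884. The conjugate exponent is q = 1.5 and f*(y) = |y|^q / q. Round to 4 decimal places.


The conjugate exponent q satisfies 1/p + 1/q = 1.
p = 3, so q = 3/(3 - 1) = 1.5
|y|^q = 2.2884^1.5 = 3.4618
f*(2.2884) = 3.4618 / 1.5 = 2.3078


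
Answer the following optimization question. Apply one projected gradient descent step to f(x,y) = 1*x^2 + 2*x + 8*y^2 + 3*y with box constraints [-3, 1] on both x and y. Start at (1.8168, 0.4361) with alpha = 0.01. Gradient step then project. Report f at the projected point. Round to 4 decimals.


Step 1: Compute gradient at (1.8168, 0.4361).
grad_x = 2*1*1.8168 + 2 = 5.6336
grad_y = 2*8*0.4361 + 3 = 9.9776
Step 2: Gradient step.
x_raw = 1.8168 - 0.01*5.6336 = 1.7605
y_raw = 0.4361 - 0.01*9.9776 = 0.3363
Step 3: Project onto [-3, 1].
x_proj = clip(1.7605) = 1.0
y_proj = clip(0.3363) = 0.3363
Step 4: Evaluate f.
f(1.0, 0.3363) = 4.9139


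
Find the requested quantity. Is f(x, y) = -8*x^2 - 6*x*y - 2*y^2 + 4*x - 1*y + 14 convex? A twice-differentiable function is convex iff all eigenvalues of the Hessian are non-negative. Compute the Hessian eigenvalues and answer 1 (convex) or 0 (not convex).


The Hessian of f(x,y) = -8*x^2 - 6*x*y - 2*y^2 + 4*x - 1*y + 14 is:
H = [[-16, -6], [-6, -4]]
Trace = -16 - 4 = -20
Determinant = -16*-4 - (-6)^2 = 28
Discriminant = (-20)^2 - 4*28 = 288.0
Eigenvalues: lambda_1 = -18.4853, lambda_2 = -1.5147
The function is not convex.

0


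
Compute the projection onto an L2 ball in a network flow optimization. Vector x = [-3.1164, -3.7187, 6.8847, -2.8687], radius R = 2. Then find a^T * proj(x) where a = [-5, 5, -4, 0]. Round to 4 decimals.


Step 1: Compute ||x|| (intermediates to 6 decimals).
||x|| = sqrt((-3.1164)^2 + (-3.7187)^2 + 6.8847^2 + (-2.8687)^2) = 8.897708
Step 2: Project.
Since ||x|| > R, scale = R/||x|| = 2/8.897708 = 0.224777, proj(x) = scale * x
proj(x) = [-0.700495, -0.835878, 1.547522, -0.644818]
Step 3: Dot product.
a^T * proj(x) = -5*(-0.700495) + 5*(-0.835878) - 4*1.547522 + 0*(-0.644818) = -6.867


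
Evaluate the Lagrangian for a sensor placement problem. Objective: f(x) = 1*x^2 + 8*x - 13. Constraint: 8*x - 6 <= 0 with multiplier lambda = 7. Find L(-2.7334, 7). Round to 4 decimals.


Step 1: Evaluate f(x).
f(-2.7334) = 1*(-2.7334)^2 + 8*(-2.7334) - 13 = -27.3957
Step 2: Evaluate g(x).
g(-2.7334) = 8*-2.7334 - 6 = -27.8672
Step 3: Compute Lagrangian.
L = -27.3957 + 7*-27.8672 = -222.4661


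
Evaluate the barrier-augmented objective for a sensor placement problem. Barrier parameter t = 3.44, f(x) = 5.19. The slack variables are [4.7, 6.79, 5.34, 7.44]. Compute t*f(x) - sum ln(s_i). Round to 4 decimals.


Step 1: Compute log-barrier.
ln values: [1.5476, 1.9155, 1.6752, 2.0069]
phi = -(1.5476 + 1.9155 + 1.6752 + 2.0069) = -7.1451
Step 2: Compute augmented objective.
t*f(x) = 3.44*5.19 = 17.8536
Total = 17.8536 - 7.1451 = 10.7085


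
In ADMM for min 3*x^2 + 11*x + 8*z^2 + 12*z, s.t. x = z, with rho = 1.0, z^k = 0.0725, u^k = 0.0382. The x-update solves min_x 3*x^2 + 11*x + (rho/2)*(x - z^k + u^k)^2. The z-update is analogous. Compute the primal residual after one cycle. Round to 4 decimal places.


ADMM iteration with rho = 1.0, z^k = 0.0725, u^k = 0.0382
Step 1: x-update.
Minimize 3*x^2 + 11*x + (1.0/2)*(x - 0.0725 + 0.0382)^2
FOC: (2*3 + 1.0)*x = -11 + 1.0*(0.0725 - 0.0382)
x^{k+1} = -1.5665
Step 2: z-update.
Minimize 8*z^2 + 12*z + (1.0/2)*(-1.5665 - z + 0.0382)^2
FOC: (2*8 + 1.0)*z = -12 + 1.0*(-1.5665 + 0.0382)
z^{k+1} = -0.7958
Step 3: u-update.
u^{k+1} = 0.0382 - 1.5665 + 0.7958 = -0.7325
Step 4: Primal residual = |-1.5665 + 0.7958| = 0.7707


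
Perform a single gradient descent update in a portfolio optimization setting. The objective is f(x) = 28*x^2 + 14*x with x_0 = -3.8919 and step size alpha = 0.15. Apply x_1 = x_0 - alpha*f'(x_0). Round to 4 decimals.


We compute the gradient at x_0 and apply the update.
f'(x) = 56*x + 14
f'(-3.8919) = 56*-3.8919 + 14 = -203.9464
x_1 = -3.8919 - 0.15*-203.9464 = 26.7001


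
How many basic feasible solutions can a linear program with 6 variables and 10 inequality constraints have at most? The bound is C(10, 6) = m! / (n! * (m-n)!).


Each vertex corresponds to some choice of n active constraints out of m, so the number of vertices is at most C(m, n) = m! / (n!(m-n)!).
m = 10, n = 6
Numerator: 10 * 9 * 8 * 7 * 6 * 5
Denominator: 6! = 720
C(10, 6) = 210


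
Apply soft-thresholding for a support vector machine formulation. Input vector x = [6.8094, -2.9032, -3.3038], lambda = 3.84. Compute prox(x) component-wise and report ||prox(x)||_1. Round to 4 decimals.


Soft-thresholding with lambda = 3.84:
prox(6.8094) = sign(6.8094)*max(|6.8094| - 3.84, 0) = 2.9694
prox(-2.9032) = sign(-2.9032)*max(|-2.9032| - 3.84, 0) = 0.0
prox(-3.3038) = sign(-3.3038)*max(|-3.3038| - 3.84, 0) = 0.0
prox(x) = [2.9694, 0.0, 0.0]
||prox(x)||_1 = 2.9694 + 0.0 + 0.0 = 2.9694


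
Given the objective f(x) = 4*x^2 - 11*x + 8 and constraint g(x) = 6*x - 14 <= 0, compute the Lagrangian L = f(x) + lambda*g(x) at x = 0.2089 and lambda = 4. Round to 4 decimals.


Step 1: Evaluate f(x).
f(0.2089) = 4*0.2089^2 - 11*0.2089 + 8 = 5.8767
Step 2: Evaluate g(x).
g(0.2089) = 6*0.2089 - 14 = -12.7466
Step 3: Compute Lagrangian.
L = 5.8767 + 4*-12.7466 = -45.1097


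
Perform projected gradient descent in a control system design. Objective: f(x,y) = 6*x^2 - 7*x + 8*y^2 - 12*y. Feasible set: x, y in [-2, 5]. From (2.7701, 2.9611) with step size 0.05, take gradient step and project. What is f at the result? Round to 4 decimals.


Step 1: Compute gradient at (2.7701, 2.9611).
grad_x = 2*6*2.7701 - 7 = 26.2412
grad_y = 2*8*2.9611 - 12 = 35.3776
Step 2: Gradient step.
x_raw = 2.7701 - 0.05*26.2412 = 1.458
y_raw = 2.9611 - 0.05*35.3776 = 1.1922
Step 3: Project onto [-2, 5].
x_proj = clip(1.458) = 1.458
y_proj = clip(1.1922) = 1.1922
Step 4: Evaluate f.
f(1.458, 1.1922) = -0.3865


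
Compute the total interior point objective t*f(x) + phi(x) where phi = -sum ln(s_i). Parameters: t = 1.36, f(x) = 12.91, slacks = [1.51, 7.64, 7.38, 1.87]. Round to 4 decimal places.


Step 1: Compute log-barrier.
ln values: [0.4121, 2.0334, 1.9988, 0.6259]
phi = -(0.4121 + 2.0334 + 1.9988 + 0.6259) = -5.0702
Step 2: Compute augmented objective.
t*f(x) = 1.36*12.91 = 17.5576
Total = 17.5576 - 5.0702 = 12.4874
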